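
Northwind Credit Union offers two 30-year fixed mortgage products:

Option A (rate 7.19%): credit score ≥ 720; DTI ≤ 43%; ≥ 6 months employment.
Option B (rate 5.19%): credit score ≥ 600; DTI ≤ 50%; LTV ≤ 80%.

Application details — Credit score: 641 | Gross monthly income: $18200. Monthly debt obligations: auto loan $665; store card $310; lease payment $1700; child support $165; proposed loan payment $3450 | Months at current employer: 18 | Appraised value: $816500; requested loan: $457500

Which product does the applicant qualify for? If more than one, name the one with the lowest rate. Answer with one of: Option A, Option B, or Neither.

Option B

Total debts = (665 + 310 + 1,700 + 165 + 3,450) = 6,290; DTI = 6,290/18,200 = 34.6%.
LTV = 457,500/816,500 = 56%.
Option A: score 641 < 720; DTI 34.6% ≤ 43%; employment 18 ≥ 6 mo → does not qualify.
Option B: score 641 ≥ 600; DTI 34.6% ≤ 50%; LTV 56% ≤ 80% → qualifies.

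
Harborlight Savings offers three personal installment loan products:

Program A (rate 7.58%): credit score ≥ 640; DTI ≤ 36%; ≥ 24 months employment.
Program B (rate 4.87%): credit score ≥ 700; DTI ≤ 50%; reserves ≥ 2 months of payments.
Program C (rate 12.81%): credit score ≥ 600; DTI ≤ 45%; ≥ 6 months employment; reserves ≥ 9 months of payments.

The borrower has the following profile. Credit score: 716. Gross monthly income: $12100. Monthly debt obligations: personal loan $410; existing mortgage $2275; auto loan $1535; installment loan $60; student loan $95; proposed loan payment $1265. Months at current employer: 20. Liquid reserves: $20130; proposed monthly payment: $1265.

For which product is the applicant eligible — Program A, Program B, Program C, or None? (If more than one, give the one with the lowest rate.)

Program B

Total debts = (410 + 2,275 + 1,535 + 60 + 95 + 1,265) = 5,640; DTI = 5,640/12,100 = 46.6%.
Reserves = 20,130/1,265 = 15.9 months.
Program A: score 716 ≥ 640; DTI 46.6% > 36%; employment 20 < 24 mo → does not qualify.
Program B: score 716 ≥ 700; DTI 46.6% ≤ 50%; reserves 15.9 ≥ 2 mo → qualifies.
Program C: score 716 ≥ 600; DTI 46.6% > 45%; employment 20 ≥ 6 mo; reserves 15.9 ≥ 9 mo → does not qualify.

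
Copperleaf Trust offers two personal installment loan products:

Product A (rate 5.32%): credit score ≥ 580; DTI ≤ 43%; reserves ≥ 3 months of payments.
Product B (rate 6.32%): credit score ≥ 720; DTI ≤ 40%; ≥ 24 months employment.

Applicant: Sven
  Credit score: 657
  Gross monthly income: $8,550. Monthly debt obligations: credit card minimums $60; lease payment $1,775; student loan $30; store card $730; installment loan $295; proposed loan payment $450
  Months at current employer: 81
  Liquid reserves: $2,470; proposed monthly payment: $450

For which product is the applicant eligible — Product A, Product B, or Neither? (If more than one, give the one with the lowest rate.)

Total debts = (60 + 1,775 + 30 + 730 + 295 + 450) = 3,340; DTI = 3,340/8,550 = 39.1%.
Reserves = 2,470/450 = 5.5 months.
Product A: score 657 ≥ 580; DTI 39.1% ≤ 43%; reserves 5.5 ≥ 3 mo → qualifies.
Product B: score 657 < 720; DTI 39.1% ≤ 40%; employment 81 ≥ 24 mo → does not qualify.

Product A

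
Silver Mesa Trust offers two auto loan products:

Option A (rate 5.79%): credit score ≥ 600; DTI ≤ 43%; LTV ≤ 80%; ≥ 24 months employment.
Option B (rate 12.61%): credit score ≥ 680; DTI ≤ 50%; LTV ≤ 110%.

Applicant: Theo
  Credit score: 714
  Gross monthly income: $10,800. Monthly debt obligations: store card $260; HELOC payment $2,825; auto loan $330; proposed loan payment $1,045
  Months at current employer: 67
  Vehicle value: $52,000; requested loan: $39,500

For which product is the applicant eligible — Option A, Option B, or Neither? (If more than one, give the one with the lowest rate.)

Total debts = (260 + 2,825 + 330 + 1,045) = 4,460; DTI = 4,460/10,800 = 41.3%.
LTV = 39,500/52,000 = 76%.
Option A: score 714 ≥ 600; DTI 41.3% ≤ 43%; LTV 76% ≤ 80%; employment 67 ≥ 24 mo → qualifies.
Option B: score 714 ≥ 680; DTI 41.3% ≤ 50%; LTV 76% ≤ 110% → qualifies.
Qualifying: Option A, Option B. Lowest rate is 5.79% → Option A.

Option A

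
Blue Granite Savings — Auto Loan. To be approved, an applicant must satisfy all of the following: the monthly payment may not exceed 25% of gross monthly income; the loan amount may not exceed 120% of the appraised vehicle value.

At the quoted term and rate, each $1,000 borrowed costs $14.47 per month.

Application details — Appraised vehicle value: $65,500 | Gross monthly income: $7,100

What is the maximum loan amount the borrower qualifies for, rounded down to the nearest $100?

$78,600

Payment cap: 25% × $7,100 = $1,775/month.
At $14.47 per $1,000, that supports 1,775/14.47 × 1,000 ≈ $122,667 → $122,600.
LTV cap: 120% × $65,500 = $78,600 → $78,600.
Binding constraint: loan-to-value.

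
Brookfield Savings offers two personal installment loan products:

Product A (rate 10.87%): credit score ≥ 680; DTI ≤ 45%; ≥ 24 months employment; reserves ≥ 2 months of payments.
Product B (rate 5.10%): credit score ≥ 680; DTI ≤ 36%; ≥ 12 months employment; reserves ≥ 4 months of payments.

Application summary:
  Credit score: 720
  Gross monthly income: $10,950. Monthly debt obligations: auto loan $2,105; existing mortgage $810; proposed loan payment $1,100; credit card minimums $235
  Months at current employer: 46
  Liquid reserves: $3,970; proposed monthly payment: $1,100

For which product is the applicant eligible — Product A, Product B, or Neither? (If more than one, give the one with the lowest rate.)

Total debts = (2,105 + 810 + 1,100 + 235) = 4,250; DTI = 4,250/10,950 = 38.8%.
Reserves = 3,970/1,100 = 3.6 months.
Product A: score 720 ≥ 680; DTI 38.8% ≤ 45%; employment 46 ≥ 24 mo; reserves 3.6 ≥ 2 mo → qualifies.
Product B: score 720 ≥ 680; DTI 38.8% > 36%; employment 46 ≥ 12 mo; reserves 3.6 < 4 mo → does not qualify.

Product A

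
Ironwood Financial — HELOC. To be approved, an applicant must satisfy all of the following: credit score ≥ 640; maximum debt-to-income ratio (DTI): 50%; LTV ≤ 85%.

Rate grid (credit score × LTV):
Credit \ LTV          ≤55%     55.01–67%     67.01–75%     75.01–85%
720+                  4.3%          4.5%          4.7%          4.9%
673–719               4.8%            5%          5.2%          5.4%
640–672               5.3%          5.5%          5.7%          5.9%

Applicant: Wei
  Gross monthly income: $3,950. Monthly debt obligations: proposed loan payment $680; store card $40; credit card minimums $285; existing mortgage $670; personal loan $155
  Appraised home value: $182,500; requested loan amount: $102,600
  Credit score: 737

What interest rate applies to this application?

4.5%

Credit score 737 ≥ 640; Total monthly debts = (680 + 40 + 285 + 670 + 155) = 1,830. DTI = 1,830/3,950 = 46.3% ≤ 50%
LTV: 102,600 ÷ 182,500 = 56.2%, within 85% cap
Credit 737 → row 720+; LTV 56.2% → column 55.01–67%. Grid cell → 4.5%.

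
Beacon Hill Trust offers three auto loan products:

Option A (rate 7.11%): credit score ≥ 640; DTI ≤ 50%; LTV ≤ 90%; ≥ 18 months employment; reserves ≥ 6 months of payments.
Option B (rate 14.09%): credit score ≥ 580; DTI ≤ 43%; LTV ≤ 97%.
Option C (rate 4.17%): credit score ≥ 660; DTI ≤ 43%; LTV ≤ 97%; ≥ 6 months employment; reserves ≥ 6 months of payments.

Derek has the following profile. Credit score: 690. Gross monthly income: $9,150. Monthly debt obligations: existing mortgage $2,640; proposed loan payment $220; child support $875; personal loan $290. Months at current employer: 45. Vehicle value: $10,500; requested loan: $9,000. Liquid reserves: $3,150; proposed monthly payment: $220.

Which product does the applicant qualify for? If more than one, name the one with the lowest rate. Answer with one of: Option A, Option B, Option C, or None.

Total debts = (2,640 + 220 + 875 + 290) = 4,025; DTI = 4,025/9,150 = 44%.
LTV = 9,000/10,500 = 85.7%.
Reserves = 3,150/220 = 14.3 months.
Option A: score 690 ≥ 640; DTI 44% ≤ 50%; LTV 85.7% ≤ 90%; employment 45 ≥ 18 mo; reserves 14.3 ≥ 6 mo → qualifies.
Option B: score 690 ≥ 580; DTI 44% > 43%; LTV 85.7% ≤ 97% → does not qualify.
Option C: score 690 ≥ 660; DTI 44% > 43%; LTV 85.7% ≤ 97%; employment 45 ≥ 6 mo; reserves 14.3 ≥ 6 mo → does not qualify.

Option A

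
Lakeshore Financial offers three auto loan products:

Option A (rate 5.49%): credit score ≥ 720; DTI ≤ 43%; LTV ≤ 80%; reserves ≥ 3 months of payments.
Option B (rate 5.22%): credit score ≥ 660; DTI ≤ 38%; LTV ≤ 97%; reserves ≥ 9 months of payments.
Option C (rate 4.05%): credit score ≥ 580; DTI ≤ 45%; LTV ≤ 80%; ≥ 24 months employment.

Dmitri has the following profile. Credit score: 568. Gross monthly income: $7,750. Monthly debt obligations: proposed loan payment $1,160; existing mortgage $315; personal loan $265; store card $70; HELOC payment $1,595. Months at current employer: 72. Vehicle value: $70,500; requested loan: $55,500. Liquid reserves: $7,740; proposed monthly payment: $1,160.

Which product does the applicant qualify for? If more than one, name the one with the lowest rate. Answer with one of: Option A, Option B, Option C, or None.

None

Total debts = (1,160 + 315 + 265 + 70 + 1,595) = 3,405; DTI = 3,405/7,750 = 43.9%.
LTV = 55,500/70,500 = 78.7%.
Reserves = 7,740/1,160 = 6.7 months.
Option A: score 568 < 720; DTI 43.9% > 43%; LTV 78.7% ≤ 80%; reserves 6.7 ≥ 3 mo → does not qualify.
Option B: score 568 < 660; DTI 43.9% > 38%; LTV 78.7% ≤ 97%; reserves 6.7 < 9 mo → does not qualify.
Option C: score 568 < 580; DTI 43.9% ≤ 45%; LTV 78.7% ≤ 80%; employment 72 ≥ 24 mo → does not qualify.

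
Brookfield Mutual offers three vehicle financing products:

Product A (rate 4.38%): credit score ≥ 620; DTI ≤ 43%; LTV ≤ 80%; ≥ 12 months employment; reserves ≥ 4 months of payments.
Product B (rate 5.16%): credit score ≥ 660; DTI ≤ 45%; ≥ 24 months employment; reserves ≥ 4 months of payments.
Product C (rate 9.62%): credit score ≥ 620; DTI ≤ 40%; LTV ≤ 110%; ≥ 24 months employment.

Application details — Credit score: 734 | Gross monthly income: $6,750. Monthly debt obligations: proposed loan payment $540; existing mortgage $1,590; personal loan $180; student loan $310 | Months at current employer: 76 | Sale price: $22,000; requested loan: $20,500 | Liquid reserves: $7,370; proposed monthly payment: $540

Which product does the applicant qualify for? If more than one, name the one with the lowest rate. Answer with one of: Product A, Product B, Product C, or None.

Product B

Total debts = (540 + 1,590 + 180 + 310) = 2,620; DTI = 2,620/6,750 = 38.8%.
LTV = 20,500/22,000 = 93.2%.
Reserves = 7,370/540 = 13.6 months.
Product A: score 734 ≥ 620; DTI 38.8% ≤ 43%; LTV 93.2% > 80%; employment 76 ≥ 12 mo; reserves 13.6 ≥ 4 mo → does not qualify.
Product B: score 734 ≥ 660; DTI 38.8% ≤ 45%; employment 76 ≥ 24 mo; reserves 13.6 ≥ 4 mo → qualifies.
Product C: score 734 ≥ 620; DTI 38.8% ≤ 40%; LTV 93.2% ≤ 110%; employment 76 ≥ 24 mo → qualifies.
Qualifying: Product B, Product C. Lowest rate is 5.16% → Product B.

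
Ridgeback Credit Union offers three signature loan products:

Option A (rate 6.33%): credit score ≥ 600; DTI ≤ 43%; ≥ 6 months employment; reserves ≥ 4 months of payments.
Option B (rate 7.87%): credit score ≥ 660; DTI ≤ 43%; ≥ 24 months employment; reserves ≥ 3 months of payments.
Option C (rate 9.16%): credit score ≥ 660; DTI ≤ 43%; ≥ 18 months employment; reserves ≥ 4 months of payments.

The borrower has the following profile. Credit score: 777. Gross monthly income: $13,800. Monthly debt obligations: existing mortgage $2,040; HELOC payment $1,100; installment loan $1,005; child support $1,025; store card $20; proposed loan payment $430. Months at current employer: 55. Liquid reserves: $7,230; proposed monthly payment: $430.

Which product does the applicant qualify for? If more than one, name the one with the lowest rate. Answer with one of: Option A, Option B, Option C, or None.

Option A

Total debts = (2,040 + 1,100 + 1,005 + 1,025 + 20 + 430) = 5,620; DTI = 5,620/13,800 = 40.7%.
Reserves = 7,230/430 = 16.8 months.
Option A: score 777 ≥ 600; DTI 40.7% ≤ 43%; employment 55 ≥ 6 mo; reserves 16.8 ≥ 4 mo → qualifies.
Option B: score 777 ≥ 660; DTI 40.7% ≤ 43%; employment 55 ≥ 24 mo; reserves 16.8 ≥ 3 mo → qualifies.
Option C: score 777 ≥ 660; DTI 40.7% ≤ 43%; employment 55 ≥ 18 mo; reserves 16.8 ≥ 4 mo → qualifies.
Qualifying: Option A, Option B, Option C. Lowest rate is 6.33% → Option A.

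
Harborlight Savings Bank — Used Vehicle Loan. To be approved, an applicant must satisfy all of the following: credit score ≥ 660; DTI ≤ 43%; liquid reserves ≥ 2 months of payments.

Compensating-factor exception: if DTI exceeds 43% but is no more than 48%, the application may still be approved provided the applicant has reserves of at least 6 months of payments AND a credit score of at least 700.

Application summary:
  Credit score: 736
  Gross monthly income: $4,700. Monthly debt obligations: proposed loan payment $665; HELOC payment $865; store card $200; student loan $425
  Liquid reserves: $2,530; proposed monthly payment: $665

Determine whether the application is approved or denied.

Denied

Credit score 736 ≥ 660 (meets base)
Total debts = (665 + 865 + 200 + 425) = 2,155. DTI = 2,155/4,700 = 45.9% > 43% — standard DTI limit exceeded.
Liquid reserves cover 2,530/665 = 3.8 months — ≥ 2 required
45.9% falls in the override range (43%–48%), so the compensating-factor test applies.
Reserves 3.8 < 6 months; credit score 736 ≥ 700.
Compensating-factor requirement not fully met.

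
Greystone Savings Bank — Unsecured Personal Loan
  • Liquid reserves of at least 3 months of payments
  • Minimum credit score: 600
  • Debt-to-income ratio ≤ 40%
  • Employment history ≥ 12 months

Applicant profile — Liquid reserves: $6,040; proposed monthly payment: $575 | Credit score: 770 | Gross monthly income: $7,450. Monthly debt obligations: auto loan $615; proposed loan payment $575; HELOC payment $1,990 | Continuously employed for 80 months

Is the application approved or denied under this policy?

Reserves: 6,040 ÷ 575 = 10.5 months (meets 3-month minimum)
Credit score 770 ≥ 600 (meets)
Total monthly debts = (615 + 575 + 1,990) = 3,180. DTI: 3,180 ÷ 7,450 = 42.7%, exceeds the 40% cap
Employment 80 ≥ 12 months
Fails on DTI.

Denied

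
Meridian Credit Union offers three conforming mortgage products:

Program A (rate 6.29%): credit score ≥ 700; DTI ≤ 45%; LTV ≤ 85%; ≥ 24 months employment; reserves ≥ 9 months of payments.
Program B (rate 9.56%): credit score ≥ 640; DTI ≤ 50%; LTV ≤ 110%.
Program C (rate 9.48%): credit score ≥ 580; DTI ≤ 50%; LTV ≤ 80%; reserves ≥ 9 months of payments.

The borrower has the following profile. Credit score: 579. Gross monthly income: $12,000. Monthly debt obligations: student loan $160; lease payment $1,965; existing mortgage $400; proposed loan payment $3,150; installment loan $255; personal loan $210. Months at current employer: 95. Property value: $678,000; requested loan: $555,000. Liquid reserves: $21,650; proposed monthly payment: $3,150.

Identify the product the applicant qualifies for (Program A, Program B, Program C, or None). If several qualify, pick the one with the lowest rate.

None

Total debts = (160 + 1,965 + 400 + 3,150 + 255 + 210) = 6,140; DTI = 6,140/12,000 = 51.2%.
LTV = 555,000/678,000 = 81.9%.
Reserves = 21,650/3,150 = 6.9 months.
Program A: score 579 < 700; DTI 51.2% > 45%; LTV 81.9% ≤ 85%; employment 95 ≥ 24 mo; reserves 6.9 < 9 mo → does not qualify.
Program B: score 579 < 640; DTI 51.2% > 50%; LTV 81.9% ≤ 110% → does not qualify.
Program C: score 579 < 580; DTI 51.2% > 50%; LTV 81.9% > 80%; reserves 6.9 < 9 mo → does not qualify.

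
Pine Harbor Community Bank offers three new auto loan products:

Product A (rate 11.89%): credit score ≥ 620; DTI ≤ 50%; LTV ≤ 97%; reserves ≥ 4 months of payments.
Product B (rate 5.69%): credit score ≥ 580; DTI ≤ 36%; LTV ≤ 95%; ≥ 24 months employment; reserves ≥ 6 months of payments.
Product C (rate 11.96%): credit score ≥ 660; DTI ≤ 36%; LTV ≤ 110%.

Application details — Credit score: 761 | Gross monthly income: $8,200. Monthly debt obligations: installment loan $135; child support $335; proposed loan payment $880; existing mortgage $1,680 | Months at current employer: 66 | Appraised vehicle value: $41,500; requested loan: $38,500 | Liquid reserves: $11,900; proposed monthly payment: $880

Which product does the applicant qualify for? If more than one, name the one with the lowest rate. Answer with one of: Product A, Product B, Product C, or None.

Product A

Total debts = (135 + 335 + 880 + 1,680) = 3,030; DTI = 3,030/8,200 = 37%.
LTV = 38,500/41,500 = 92.8%.
Reserves = 11,900/880 = 13.5 months.
Product A: score 761 ≥ 620; DTI 37% ≤ 50%; LTV 92.8% ≤ 97%; reserves 13.5 ≥ 4 mo → qualifies.
Product B: score 761 ≥ 580; DTI 37% > 36%; LTV 92.8% ≤ 95%; employment 66 ≥ 24 mo; reserves 13.5 ≥ 6 mo → does not qualify.
Product C: score 761 ≥ 660; DTI 37% > 36%; LTV 92.8% ≤ 110% → does not qualify.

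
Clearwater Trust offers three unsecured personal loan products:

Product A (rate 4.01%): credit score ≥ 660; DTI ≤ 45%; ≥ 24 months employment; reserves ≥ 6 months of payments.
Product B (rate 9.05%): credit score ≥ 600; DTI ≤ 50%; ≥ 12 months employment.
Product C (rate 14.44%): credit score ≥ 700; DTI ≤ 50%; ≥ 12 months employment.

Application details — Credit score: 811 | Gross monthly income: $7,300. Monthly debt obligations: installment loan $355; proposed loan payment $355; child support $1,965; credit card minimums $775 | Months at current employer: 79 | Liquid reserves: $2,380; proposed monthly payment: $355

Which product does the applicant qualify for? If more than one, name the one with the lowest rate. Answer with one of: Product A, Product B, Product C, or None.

Total debts = (355 + 355 + 1,965 + 775) = 3,450; DTI = 3,450/7,300 = 47.3%.
Reserves = 2,380/355 = 6.7 months.
Product A: score 811 ≥ 660; DTI 47.3% > 45%; employment 79 ≥ 24 mo; reserves 6.7 ≥ 6 mo → does not qualify.
Product B: score 811 ≥ 600; DTI 47.3% ≤ 50%; employment 79 ≥ 12 mo → qualifies.
Product C: score 811 ≥ 700; DTI 47.3% ≤ 50%; employment 79 ≥ 12 mo → qualifies.
Qualifying: Product B, Product C. Lowest rate is 9.05% → Product B.

Product B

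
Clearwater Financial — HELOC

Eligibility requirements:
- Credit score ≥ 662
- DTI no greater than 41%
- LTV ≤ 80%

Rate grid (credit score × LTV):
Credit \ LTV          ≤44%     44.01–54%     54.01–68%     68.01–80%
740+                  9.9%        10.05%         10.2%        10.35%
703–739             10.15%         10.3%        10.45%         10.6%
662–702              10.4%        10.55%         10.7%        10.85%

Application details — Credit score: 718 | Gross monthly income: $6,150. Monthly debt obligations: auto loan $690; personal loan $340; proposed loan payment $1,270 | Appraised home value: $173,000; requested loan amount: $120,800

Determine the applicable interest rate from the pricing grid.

10.6%

Credit score 718 ≥ 662; Total monthly debts = (690 + 340 + 1,270) = 2,300. DTI: 2,300 ÷ 6,150 = 37.4%, within the 41% cap
LTV: 120,800 ÷ 173,000 = 69.8%, within 80% cap
Score 718 is in the 703–739 band; LTV 69.8% is in the 68.01–80% band → 10.6%.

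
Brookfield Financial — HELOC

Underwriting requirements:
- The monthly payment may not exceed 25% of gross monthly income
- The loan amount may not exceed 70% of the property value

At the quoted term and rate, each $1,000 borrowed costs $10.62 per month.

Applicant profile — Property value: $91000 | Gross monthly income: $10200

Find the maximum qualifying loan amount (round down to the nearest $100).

$63,700

Payment cap: 25% × $10,200 = $2,550/month.
At $10.62 per $1,000, that supports 2,550/10.62 × 1,000 ≈ $240,112 → $240,100.
LTV cap: 70% × $91,000 = $63,700 → $63,700.
Binding constraint: loan-to-value.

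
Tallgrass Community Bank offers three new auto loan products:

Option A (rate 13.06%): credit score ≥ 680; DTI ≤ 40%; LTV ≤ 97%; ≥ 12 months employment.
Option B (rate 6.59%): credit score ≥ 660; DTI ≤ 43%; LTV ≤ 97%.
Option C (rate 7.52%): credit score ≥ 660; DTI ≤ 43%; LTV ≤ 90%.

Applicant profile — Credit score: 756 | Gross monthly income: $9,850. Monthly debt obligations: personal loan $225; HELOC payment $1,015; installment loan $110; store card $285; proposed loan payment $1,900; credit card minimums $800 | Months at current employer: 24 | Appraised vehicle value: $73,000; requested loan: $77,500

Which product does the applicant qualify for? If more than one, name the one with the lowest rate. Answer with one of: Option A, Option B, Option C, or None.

None

Total debts = (225 + 1,015 + 110 + 285 + 1,900 + 800) = 4,335; DTI = 4,335/9,850 = 44%.
LTV = 77,500/73,000 = 106.2%.
Option A: score 756 ≥ 680; DTI 44% > 40%; LTV 106.2% > 97%; employment 24 ≥ 12 mo → does not qualify.
Option B: score 756 ≥ 660; DTI 44% > 43%; LTV 106.2% > 97% → does not qualify.
Option C: score 756 ≥ 660; DTI 44% > 43%; LTV 106.2% > 90% → does not qualify.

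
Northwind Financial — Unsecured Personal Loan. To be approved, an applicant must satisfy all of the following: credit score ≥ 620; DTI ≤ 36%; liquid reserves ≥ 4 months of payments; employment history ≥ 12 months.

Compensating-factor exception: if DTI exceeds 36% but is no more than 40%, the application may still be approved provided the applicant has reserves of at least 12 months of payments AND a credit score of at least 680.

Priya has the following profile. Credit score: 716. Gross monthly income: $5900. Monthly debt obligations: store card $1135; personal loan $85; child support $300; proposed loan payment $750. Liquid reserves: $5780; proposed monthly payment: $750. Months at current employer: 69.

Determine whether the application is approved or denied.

Denied

Credit score 716 ≥ 620 (meets base)
Total debts = (1,135 + 85 + 300 + 750) = 2,270. DTI: 2,270 ÷ 5,900 = 38.5%, over the 36% base limit.
Reserves = 5,780/750 = 7.7 months ≥ 4
Employment 69 ≥ 12 months
38.5% falls in the override range (36%–40%), so the compensating-factor test applies.
Reserves 7.7 < 12 months; credit score 716 ≥ 680.
Override conditions not both satisfied; exception does not apply.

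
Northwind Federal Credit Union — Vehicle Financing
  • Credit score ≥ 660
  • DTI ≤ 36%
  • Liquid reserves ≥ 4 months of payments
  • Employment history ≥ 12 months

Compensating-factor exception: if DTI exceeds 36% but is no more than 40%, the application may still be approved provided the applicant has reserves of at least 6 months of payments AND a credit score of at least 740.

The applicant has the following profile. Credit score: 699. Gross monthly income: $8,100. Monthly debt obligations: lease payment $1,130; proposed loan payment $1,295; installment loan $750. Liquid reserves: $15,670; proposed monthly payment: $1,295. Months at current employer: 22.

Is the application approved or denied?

Credit score 699 ≥ 660 (meets base)
Total debts = (1,130 + 1,295 + 750) = 3,175. DTI: 3,175 ÷ 8,100 = 39.2%, over the 36% base limit.
Reserves = 15,670/1,295 = 12.1 months ≥ 4
Employment 22 ≥ 12 months
DTI 39.2% is within the 36%–40% exception band; checking compensating factors.
Reserves 12.1 ≥ 6 months; credit score 699 < 740.
Compensating-factor requirement not fully met.

Denied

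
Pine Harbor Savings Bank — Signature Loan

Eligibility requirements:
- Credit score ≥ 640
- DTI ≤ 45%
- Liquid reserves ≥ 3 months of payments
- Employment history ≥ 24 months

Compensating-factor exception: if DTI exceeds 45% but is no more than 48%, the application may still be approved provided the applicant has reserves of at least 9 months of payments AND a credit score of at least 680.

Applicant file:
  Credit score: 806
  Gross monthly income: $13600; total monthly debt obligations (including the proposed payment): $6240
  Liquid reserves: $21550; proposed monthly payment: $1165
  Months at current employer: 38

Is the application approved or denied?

Credit score 806 ≥ 640 (meets base)
DTI = 6,240/13,600 = 45.9% > 45% — standard DTI limit exceeded.
Reserves: 21,550 ÷ 1,165 = 18.5 months (meets 3-month minimum)
Employment 38 ≥ 24 months
DTI 45.9% is within the 45%–48% exception band; checking compensating factors.
Override check — reserves: 18.5 mo (ok); score: 806 (ok).
Both compensating conditions met → exception applies.

Approved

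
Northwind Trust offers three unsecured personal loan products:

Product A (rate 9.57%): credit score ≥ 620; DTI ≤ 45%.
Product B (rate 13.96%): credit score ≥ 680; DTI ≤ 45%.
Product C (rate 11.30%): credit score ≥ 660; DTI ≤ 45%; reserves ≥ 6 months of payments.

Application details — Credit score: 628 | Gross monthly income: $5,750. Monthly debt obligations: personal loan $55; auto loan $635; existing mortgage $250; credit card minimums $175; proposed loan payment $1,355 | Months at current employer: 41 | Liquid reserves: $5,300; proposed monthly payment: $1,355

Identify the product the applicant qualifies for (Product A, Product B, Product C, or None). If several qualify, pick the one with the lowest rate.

Total debts = (55 + 635 + 250 + 175 + 1,355) = 2,470; DTI = 2,470/5,750 = 43%.
Reserves = 5,300/1,355 = 3.9 months.
Product A: score 628 ≥ 620; DTI 43% ≤ 45% → qualifies.
Product B: score 628 < 680; DTI 43% ≤ 45% → does not qualify.
Product C: score 628 < 660; DTI 43% ≤ 45%; reserves 3.9 < 6 mo → does not qualify.

Product A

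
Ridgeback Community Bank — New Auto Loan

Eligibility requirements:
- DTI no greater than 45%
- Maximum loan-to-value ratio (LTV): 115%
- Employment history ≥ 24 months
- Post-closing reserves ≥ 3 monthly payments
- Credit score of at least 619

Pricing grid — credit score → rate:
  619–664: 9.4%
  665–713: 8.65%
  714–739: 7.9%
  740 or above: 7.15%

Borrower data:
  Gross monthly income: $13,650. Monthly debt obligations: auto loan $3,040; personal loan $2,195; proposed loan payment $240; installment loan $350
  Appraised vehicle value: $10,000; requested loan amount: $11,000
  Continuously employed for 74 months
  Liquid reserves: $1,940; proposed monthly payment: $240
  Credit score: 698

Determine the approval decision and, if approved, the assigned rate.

Approved at 8.65%

Credit score 698 ≥ 619 (meets minimum)
Reserves: 1,940 ÷ 240 = 8.1 months (meets 3-month minimum)
Loan-to-value = 11,000/10,000 = 110% — pass (115% max)
Employment 74 ≥ 24 months
Total monthly debts = (3,040 + 2,195 + 240 + 350) = 5,825. DTI = 5,825/13,650 = 42.7% ≤ 45%
All requirements met. Score 698 falls in the 665–713 tier → 8.65%.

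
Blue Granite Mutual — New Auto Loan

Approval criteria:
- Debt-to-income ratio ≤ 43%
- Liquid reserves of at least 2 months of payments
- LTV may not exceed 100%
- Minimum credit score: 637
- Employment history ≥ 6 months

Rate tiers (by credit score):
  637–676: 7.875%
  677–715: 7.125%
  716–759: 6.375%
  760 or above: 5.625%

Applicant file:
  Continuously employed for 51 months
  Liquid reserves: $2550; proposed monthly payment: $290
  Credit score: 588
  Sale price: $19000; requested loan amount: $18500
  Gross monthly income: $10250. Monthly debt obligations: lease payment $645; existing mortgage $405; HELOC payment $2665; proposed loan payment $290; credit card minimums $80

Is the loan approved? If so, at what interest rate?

Credit score 588 < 637 (below minimum)
Liquid reserves cover 2,550/290 = 8.8 months — ≥ 2 required
Employment 51 ≥ 6 months
Total monthly debts = (645 + 405 + 2,665 + 290 + 80) = 4,085. DTI: 4,085 ÷ 10,250 = 39.9%, within the 43% cap
LTV = 18,500/19,000 = 97.4% ≤ 100%
Not all requirements met → denied.

Denied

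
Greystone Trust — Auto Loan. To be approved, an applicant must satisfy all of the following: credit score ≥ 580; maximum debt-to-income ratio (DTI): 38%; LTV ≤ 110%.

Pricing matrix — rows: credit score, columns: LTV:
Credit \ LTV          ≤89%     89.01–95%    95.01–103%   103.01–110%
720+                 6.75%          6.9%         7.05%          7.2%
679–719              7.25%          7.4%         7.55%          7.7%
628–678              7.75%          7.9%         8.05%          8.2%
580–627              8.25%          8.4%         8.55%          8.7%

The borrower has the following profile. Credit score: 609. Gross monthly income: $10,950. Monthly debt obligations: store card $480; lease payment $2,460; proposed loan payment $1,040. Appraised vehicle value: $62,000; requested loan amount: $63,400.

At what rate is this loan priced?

Credit score 609 ≥ 580; Total monthly debts = (480 + 2,460 + 1,040) = 3,980. DTI = 3,980/10,950 = 36.3% ≤ 38%
LTV = 63,400/62,000 = 102.3% ≤ 110%
Row: 609 falls in 580–627. Column: 102.3% falls in 95.01–103%. Rate = 8.55%.

8.55%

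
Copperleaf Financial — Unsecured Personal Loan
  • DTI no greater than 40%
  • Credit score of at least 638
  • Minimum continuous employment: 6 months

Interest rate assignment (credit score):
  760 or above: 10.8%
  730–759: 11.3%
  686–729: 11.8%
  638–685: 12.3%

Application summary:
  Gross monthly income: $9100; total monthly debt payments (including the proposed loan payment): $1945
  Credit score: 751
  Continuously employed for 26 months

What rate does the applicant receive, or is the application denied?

Approved at 11.3%

Credit score 751 ≥ 638 (meets minimum)
DTI: 1,945 ÷ 9,100 = 21.4%, within the 40% cap
Employment 26 ≥ 6 months
All requirements met. Score 751 falls in the 730–759 tier → 11.3%.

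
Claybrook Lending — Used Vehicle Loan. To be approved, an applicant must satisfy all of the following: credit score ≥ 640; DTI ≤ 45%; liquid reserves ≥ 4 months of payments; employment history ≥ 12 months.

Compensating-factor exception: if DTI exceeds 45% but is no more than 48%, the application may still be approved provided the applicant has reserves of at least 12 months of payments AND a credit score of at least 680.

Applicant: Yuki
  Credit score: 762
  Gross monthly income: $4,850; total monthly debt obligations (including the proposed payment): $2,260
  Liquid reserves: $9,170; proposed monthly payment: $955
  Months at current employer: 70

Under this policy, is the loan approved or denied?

Credit score 762 ≥ 640 (meets base)
DTI: 2,260 ÷ 4,850 = 46.6%, over the 45% base limit.
Reserves: 9,170 ÷ 955 = 9.6 months (meets 4-month minimum)
Employment 70 ≥ 12 months
46.6% falls in the override range (45%–48%), so the compensating-factor test applies.
Reserves 9.6 < 12 months; credit score 762 ≥ 680.
Override conditions not both satisfied; exception does not apply.

Denied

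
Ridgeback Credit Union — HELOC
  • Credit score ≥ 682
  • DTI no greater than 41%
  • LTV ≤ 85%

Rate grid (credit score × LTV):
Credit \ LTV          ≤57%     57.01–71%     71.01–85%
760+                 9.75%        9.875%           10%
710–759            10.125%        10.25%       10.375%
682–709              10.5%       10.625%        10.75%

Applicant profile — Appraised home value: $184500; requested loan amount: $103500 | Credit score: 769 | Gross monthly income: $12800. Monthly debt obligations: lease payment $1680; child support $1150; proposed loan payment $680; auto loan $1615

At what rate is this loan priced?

9.75%

Credit score 769 ≥ 682; Total monthly debts = (1,680 + 1,150 + 680 + 1,615) = 5,125. DTI: 5,125 ÷ 12,800 = 40%, within the 41% cap
Loan-to-value = 103,500/184,500 = 56.1% — pass (85% max)
Credit 769 → row 760+; LTV 56.1% → column ≤57%. Grid cell → 9.75%.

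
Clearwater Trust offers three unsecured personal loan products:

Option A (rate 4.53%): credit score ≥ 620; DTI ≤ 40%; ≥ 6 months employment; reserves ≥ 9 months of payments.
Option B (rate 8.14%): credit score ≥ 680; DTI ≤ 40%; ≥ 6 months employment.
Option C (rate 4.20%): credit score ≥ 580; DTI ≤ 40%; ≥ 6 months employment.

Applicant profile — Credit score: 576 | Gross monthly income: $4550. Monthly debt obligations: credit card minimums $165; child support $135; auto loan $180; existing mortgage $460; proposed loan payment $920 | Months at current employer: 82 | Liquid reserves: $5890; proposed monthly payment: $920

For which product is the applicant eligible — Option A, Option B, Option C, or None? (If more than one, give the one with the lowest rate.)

None

Total debts = (165 + 135 + 180 + 460 + 920) = 1,860; DTI = 1,860/4,550 = 40.9%.
Reserves = 5,890/920 = 6.4 months.
Option A: score 576 < 620; DTI 40.9% > 40%; employment 82 ≥ 6 mo; reserves 6.4 < 9 mo → does not qualify.
Option B: score 576 < 680; DTI 40.9% > 40%; employment 82 ≥ 6 mo → does not qualify.
Option C: score 576 < 580; DTI 40.9% > 40%; employment 82 ≥ 6 mo → does not qualify.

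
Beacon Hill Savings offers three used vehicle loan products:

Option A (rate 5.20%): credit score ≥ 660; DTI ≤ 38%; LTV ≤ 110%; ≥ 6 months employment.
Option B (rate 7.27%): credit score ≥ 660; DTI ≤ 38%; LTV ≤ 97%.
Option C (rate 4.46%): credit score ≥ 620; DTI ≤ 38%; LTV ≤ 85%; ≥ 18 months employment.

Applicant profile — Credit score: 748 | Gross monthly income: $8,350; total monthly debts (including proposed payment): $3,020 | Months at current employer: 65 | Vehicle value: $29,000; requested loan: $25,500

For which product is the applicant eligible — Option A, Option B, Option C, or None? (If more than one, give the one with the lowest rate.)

Option A

DTI = 3,020/8,350 = 36.2%.
LTV = 25,500/29,000 = 87.9%.
Option A: score 748 ≥ 660; DTI 36.2% ≤ 38%; LTV 87.9% ≤ 110%; employment 65 ≥ 6 mo → qualifies.
Option B: score 748 ≥ 660; DTI 36.2% ≤ 38%; LTV 87.9% ≤ 97% → qualifies.
Option C: score 748 ≥ 620; DTI 36.2% ≤ 38%; LTV 87.9% > 85%; employment 65 ≥ 18 mo → does not qualify.
Qualifying: Option A, Option B. Lowest rate is 5.20% → Option A.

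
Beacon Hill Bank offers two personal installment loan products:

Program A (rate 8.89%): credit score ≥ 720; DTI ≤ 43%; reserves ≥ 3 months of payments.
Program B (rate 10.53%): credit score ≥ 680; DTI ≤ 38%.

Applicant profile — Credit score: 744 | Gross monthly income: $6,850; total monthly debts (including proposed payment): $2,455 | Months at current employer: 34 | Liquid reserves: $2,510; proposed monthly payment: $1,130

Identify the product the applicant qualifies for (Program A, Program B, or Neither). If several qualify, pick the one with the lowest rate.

DTI = 2,455/6,850 = 35.8%.
Reserves = 2,510/1,130 = 2.2 months.
Program A: score 744 ≥ 720; DTI 35.8% ≤ 43%; reserves 2.2 < 3 mo → does not qualify.
Program B: score 744 ≥ 680; DTI 35.8% ≤ 38% → qualifies.

Program B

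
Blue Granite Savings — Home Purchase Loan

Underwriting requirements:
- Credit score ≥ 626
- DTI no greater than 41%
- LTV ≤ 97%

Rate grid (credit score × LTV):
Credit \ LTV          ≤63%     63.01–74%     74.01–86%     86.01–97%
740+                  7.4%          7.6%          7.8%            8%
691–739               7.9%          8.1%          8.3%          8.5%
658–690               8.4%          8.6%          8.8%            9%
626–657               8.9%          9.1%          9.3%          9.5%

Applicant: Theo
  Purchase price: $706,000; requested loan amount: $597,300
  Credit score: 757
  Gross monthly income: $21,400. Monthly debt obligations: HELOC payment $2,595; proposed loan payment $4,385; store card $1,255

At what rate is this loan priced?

Credit score 757 ≥ 626; Total monthly debts = (2,595 + 4,385 + 1,255) = 8,235. DTI = 8,235/21,400 = 38.5% ≤ 41%
LTV: 597,300 ÷ 706,000 = 84.6%, within 97% cap
Row: 757 falls in 740+. Column: 84.6% falls in 74.01–86%. Rate = 7.8%.

7.8%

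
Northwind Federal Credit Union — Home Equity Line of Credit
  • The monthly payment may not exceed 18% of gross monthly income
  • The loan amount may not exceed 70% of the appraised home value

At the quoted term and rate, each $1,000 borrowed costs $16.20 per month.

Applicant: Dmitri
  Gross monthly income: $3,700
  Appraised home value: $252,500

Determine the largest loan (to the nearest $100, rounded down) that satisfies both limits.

Payment cap: 18% × $3,700 = $666/month.
At $16.20 per $1,000, that supports 666/16.20 × 1,000 ≈ $41,111 → $41,100.
LTV cap: 70% × $252,500 = $176,750 → $176,700.
Binding constraint: payment-to-income.

$41,100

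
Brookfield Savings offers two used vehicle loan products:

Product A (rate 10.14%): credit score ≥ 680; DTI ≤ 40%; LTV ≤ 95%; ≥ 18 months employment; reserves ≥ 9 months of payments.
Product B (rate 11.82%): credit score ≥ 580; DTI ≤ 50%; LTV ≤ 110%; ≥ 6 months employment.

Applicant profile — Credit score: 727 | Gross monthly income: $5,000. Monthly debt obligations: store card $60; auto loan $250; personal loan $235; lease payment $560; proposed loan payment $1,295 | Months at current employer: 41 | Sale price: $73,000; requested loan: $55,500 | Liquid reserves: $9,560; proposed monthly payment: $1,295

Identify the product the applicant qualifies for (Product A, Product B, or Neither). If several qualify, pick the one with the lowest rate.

Product B

Total debts = (60 + 250 + 235 + 560 + 1,295) = 2,400; DTI = 2,400/5,000 = 48%.
LTV = 55,500/73,000 = 76%.
Reserves = 9,560/1,295 = 7.4 months.
Product A: score 727 ≥ 680; DTI 48% > 40%; LTV 76% ≤ 95%; employment 41 ≥ 18 mo; reserves 7.4 < 9 mo → does not qualify.
Product B: score 727 ≥ 580; DTI 48% ≤ 50%; LTV 76% ≤ 110%; employment 41 ≥ 6 mo → qualifies.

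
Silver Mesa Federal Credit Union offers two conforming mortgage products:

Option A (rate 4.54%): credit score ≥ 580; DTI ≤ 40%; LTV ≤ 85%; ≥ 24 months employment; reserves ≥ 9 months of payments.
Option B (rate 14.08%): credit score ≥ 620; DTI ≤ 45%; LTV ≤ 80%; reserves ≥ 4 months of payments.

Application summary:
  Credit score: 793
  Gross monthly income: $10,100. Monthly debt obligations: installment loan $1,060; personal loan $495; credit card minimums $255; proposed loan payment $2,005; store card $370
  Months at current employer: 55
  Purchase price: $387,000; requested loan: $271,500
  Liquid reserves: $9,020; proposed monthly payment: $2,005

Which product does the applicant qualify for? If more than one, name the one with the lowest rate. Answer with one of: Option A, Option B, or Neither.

Option B

Total debts = (1,060 + 495 + 255 + 2,005 + 370) = 4,185; DTI = 4,185/10,100 = 41.4%.
LTV = 271,500/387,000 = 70.2%.
Reserves = 9,020/2,005 = 4.5 months.
Option A: score 793 ≥ 580; DTI 41.4% > 40%; LTV 70.2% ≤ 85%; employment 55 ≥ 24 mo; reserves 4.5 < 9 mo → does not qualify.
Option B: score 793 ≥ 620; DTI 41.4% ≤ 45%; LTV 70.2% ≤ 80%; reserves 4.5 ≥ 4 mo → qualifies.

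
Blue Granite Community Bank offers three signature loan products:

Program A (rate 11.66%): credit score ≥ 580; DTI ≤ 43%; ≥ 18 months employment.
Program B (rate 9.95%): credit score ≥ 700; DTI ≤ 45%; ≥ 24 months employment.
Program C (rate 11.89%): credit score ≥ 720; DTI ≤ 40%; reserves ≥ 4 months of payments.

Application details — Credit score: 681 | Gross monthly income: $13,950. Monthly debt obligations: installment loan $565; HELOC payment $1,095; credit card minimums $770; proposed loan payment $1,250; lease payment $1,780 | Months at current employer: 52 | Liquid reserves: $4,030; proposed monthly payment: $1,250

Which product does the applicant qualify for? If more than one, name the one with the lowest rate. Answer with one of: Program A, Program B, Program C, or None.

Total debts = (565 + 1,095 + 770 + 1,250 + 1,780) = 5,460; DTI = 5,460/13,950 = 39.1%.
Reserves = 4,030/1,250 = 3.2 months.
Program A: score 681 ≥ 580; DTI 39.1% ≤ 43%; employment 52 ≥ 18 mo → qualifies.
Program B: score 681 < 700; DTI 39.1% ≤ 45%; employment 52 ≥ 24 mo → does not qualify.
Program C: score 681 < 720; DTI 39.1% ≤ 40%; reserves 3.2 < 4 mo → does not qualify.

Program A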